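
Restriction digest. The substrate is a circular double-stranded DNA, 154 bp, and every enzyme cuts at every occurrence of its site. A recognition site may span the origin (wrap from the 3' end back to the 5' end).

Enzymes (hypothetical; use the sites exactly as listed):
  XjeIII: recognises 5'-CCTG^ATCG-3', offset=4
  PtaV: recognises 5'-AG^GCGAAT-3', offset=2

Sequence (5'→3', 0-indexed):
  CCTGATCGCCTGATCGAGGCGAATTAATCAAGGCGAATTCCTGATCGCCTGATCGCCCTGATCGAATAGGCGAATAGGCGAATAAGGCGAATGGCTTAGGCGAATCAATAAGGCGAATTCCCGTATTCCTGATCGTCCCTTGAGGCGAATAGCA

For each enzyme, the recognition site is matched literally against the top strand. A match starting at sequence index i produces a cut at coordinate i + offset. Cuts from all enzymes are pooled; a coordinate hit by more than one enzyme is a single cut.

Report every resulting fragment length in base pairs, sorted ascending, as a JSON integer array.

Per-enzyme occurrences:
  XjeIII CCTGATCG/4: at [0, 8, 39, 47, 56, 127] ⇒ [4, 12, 43, 51, 60, 131]
  PtaV AGGCGAAT/2: at [16, 30, 67, 75, 84, 97, 110, 142] ⇒ [18, 32, 69, 77, 86, 99, 112, 144]

Pooled cuts: [4, 12, 18, 32, 43, 51, 60, 69, 77, 86, 99, 112, 131, 144]

Fragments:
  4→12: 8 bp
  12→18: 6 bp
  18→32: 14 bp
  32→43: 11 bp
  43→51: 8 bp
  51→60: 9 bp
  60→69: 9 bp
  69→77: 8 bp
  77→86: 9 bp
  86→99: 13 bp
  99→112: 13 bp
  112→131: 19 bp
  131→144: 13 bp
  144→4 (wrap): 154-144+4 = 14 bp

[6,8,8,8,9,9,9,11,13,13,13,14,14,19]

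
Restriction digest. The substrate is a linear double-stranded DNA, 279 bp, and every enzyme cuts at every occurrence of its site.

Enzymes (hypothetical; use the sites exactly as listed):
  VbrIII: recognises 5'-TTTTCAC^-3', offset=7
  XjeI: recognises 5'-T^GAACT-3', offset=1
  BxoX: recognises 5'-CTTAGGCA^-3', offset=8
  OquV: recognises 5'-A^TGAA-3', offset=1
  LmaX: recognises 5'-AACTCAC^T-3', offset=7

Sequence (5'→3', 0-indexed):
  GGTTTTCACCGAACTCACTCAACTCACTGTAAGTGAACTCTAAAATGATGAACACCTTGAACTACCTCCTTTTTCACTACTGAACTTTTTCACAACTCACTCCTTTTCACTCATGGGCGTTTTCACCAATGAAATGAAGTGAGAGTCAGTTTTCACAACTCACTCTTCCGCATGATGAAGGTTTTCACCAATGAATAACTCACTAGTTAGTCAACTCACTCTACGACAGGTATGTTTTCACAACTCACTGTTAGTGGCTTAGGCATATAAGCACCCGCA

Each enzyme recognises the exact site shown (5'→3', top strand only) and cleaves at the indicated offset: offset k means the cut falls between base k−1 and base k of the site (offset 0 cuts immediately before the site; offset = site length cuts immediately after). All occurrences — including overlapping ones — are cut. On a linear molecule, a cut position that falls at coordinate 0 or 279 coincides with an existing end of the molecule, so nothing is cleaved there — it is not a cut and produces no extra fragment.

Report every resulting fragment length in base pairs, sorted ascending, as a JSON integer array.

Per-enzyme occurrences:
  VbrIII (TTTTCAC, off=7): starts [2, 70, 86, 103, 119, 149, 181, 234] → cuts [9, 77, 93, 110, 126, 156, 188, 241]
  XjeI (TGAACT, off=1): starts [33, 57, 80] → cuts [34, 58, 81]
  BxoX (CTTAGGCA, off=8): starts [257] → cuts [265]
  OquV (ATGAA, off=1): starts [47, 128, 133, 174, 190] → cuts [48, 129, 134, 175, 191]
  LmaX (AACTCACT, off=7): starts [11, 20, 93, 156, 196, 212, 241] → cuts [18, 27, 100, 163, 203, 219, 248]

All cut coordinates (distinct, sorted): [9, 18, 27, 34, 48, 58, 77, 81, 93, 100, 110, 126, 129, 134, 156, 163, 175, 188, 191, 203, 219, 241, 248, 265]

Fragment lengths:
  [0,9): 9 bp
  [9,18): 9 bp
  [18,27): 9 bp
  [27,34): 7 bp
  [34,48): 14 bp
  [48,58): 10 bp
  [58,77): 19 bp
  [77,81): 4 bp
  [81,93): 12 bp
  [93,100): 7 bp
  [100,110): 10 bp
  [110,126): 16 bp
  [126,129): 3 bp
  [129,134): 5 bp
  [134,156): 22 bp
  [156,163): 7 bp
  [163,175): 12 bp
  [175,188): 13 bp
  [188,191): 3 bp
  [191,203): 12 bp
  [203,219): 16 bp
  [219,241): 22 bp
  [241,248): 7 bp
  [248,265): 17 bp
  [265,279): 14 bp

[3,3,4,5,7,7,7,7,9,9,9,10,10,12,12,12,13,14,14,16,16,17,19,22,22]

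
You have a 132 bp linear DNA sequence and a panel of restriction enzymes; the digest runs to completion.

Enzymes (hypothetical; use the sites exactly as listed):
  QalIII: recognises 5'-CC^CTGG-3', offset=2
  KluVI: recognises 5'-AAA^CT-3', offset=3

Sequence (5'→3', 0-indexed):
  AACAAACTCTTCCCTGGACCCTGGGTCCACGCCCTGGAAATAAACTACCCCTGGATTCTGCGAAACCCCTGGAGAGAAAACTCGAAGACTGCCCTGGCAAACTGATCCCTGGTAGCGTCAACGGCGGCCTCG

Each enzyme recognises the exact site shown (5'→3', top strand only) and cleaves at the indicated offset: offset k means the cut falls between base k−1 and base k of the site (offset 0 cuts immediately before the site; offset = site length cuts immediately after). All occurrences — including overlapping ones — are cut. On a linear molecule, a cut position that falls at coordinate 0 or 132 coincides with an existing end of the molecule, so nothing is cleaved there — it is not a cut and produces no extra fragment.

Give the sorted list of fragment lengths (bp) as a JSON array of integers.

[6,6,7,7,7,8,11,12,13,13,18,24]

Per-enzyme occurrences:
  QalIII (CCCTGG, off=2): starts [11, 18, 31, 48, 66, 91, 106] → cuts [13, 20, 33, 50, 68, 93, 108]
  KluVI (AAACT, off=3): starts [3, 41, 77, 98] → cuts [6, 44, 80, 101]

Pooled cuts: [6, 13, 20, 33, 44, 50, 68, 80, 93, 101, 108]

Fragments:
  [0,6): 6 bp
  [6,13): 7 bp
  [13,20): 7 bp
  [20,33): 13 bp
  [33,44): 11 bp
  [44,50): 6 bp
  [50,68): 18 bp
  [68,80): 12 bp
  [80,93): 13 bp
  [93,101): 8 bp
  [101,108): 7 bp
  [108,132): 24 bp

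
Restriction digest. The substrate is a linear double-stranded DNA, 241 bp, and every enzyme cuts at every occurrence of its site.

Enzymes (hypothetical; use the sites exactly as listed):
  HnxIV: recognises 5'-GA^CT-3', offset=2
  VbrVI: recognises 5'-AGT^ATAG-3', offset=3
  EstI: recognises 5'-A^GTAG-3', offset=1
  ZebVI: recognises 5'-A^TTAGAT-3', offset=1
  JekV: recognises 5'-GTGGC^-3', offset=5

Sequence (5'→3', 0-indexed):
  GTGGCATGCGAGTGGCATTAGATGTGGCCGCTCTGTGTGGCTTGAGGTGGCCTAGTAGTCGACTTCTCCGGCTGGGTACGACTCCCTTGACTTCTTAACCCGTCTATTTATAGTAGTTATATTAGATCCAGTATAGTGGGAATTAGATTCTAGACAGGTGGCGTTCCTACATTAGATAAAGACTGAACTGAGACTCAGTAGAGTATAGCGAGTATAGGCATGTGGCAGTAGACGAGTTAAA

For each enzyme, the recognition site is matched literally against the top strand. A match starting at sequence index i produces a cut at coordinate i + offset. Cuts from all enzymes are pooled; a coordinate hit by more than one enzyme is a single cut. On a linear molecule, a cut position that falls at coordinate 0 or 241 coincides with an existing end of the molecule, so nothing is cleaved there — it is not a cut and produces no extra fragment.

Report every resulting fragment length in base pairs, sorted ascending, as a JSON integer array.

[1,1,3,4,5,7,8,9,9,9,9,10,10,11,11,11,11,11,13,13,14,19,20,22]

Scan for sites:
  HnxIV GACT/2: at [60, 79, 88, 180, 191] ⇒ [62, 81, 90, 182, 193]
  VbrVI AGTATAG/3: at [129, 201, 210] ⇒ [132, 204, 213]
  EstI AGTAG/1: at [53, 111, 196, 226] ⇒ [54, 112, 197, 227]
  ZebVI ATTAGAT/1: at [16, 120, 141, 170] ⇒ [17, 121, 142, 171]
  JekV GTGGC/5: at [0, 11, 23, 36, 46, 157, 221] ⇒ [5, 16, 28, 41, 51, 162, 226]

All cut coordinates (distinct, sorted): [5, 16, 17, 28, 41, 51, 54, 62, 81, 90, 112, 121, 132, 142, 162, 171, 182, 193, 197, 204, 213, 226, 227]

Fragment lengths:
  [0,5): 5 bp
  [5,16): 11 bp
  [16,17): 1 bp
  [17,28): 11 bp
  [28,41): 13 bp
  [41,51): 10 bp
  [51,54): 3 bp
  [54,62): 8 bp
  [62,81): 19 bp
  [81,90): 9 bp
  [90,112): 22 bp
  [112,121): 9 bp
  [121,132): 11 bp
  [132,142): 10 bp
  [142,162): 20 bp
  [162,171): 9 bp
  [171,182): 11 bp
  [182,193): 11 bp
  [193,197): 4 bp
  [197,204): 7 bp
  [204,213): 9 bp
  [213,226): 13 bp
  [226,227): 1 bp
  [227,241): 14 bp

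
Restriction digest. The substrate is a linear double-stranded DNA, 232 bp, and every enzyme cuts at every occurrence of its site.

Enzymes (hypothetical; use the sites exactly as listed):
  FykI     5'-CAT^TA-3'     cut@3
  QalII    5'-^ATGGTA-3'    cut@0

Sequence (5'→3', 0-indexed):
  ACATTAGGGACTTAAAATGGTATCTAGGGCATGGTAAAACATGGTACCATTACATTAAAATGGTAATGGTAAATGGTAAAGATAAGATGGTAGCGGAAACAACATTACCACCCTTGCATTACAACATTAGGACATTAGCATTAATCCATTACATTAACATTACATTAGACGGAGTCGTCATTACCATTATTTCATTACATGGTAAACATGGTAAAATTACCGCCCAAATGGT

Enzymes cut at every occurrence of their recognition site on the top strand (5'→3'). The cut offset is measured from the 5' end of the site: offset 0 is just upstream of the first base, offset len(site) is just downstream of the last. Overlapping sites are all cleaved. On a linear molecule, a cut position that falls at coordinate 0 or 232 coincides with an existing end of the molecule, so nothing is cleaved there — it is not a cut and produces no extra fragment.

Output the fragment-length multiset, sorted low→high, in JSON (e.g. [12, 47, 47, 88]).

Scan for sites:
  FykI (CATTA, off=3): starts [1, 47, 52, 102, 116, 124, 132, 138, 146, 151, 157, 162, 178, 184, 192] → cuts [4, 50, 55, 105, 119, 127, 135, 141, 149, 154, 160, 165, 181, 187, 195]
  QalII (ATGGTA, off=0): starts [16, 30, 40, 59, 65, 72, 86, 198, 207] → cuts [16, 30, 40, 59, 65, 72, 86, 198, 207]

All cut coordinates (distinct, sorted): [4, 16, 30, 40, 50, 55, 59, 65, 72, 86, 105, 119, 127, 135, 141, 149, 154, 160, 165, 181, 187, 195, 198, 207]

Fragment lengths:
  [0,4): 4 bp
  [4,16): 12 bp
  [16,30): 14 bp
  [30,40): 10 bp
  [40,50): 10 bp
  [50,55): 5 bp
  [55,59): 4 bp
  [59,65): 6 bp
  [65,72): 7 bp
  [72,86): 14 bp
  [86,105): 19 bp
  [105,119): 14 bp
  [119,127): 8 bp
  [127,135): 8 bp
  [135,141): 6 bp
  [141,149): 8 bp
  [149,154): 5 bp
  [154,160): 6 bp
  [160,165): 5 bp
  [165,181): 16 bp
  [181,187): 6 bp
  [187,195): 8 bp
  [195,198): 3 bp
  [198,207): 9 bp
  [207,232): 25 bp

[3,4,4,5,5,5,6,6,6,6,7,8,8,8,8,9,10,10,12,14,14,14,16,19,25]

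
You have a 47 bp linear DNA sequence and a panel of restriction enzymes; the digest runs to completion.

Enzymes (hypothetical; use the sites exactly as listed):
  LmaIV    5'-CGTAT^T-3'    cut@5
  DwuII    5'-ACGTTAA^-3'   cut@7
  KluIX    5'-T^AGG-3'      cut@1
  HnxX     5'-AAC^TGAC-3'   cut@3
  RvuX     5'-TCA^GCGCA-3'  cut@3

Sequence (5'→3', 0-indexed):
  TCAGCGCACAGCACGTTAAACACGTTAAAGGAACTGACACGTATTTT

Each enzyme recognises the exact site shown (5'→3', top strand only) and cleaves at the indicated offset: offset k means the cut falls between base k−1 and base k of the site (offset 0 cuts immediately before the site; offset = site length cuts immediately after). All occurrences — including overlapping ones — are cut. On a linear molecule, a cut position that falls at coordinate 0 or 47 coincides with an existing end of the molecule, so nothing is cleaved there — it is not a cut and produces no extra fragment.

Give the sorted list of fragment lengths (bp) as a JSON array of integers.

Site scan:
  LmaIV (CGTATT, off=5): starts [39] → cuts [44]
  DwuII (ACGTTAA, off=7): starts [12, 21] → cuts [19, 28]
  KluIX (TAGG, off=1): no sites
  HnxX (AACTGAC, off=3): starts [31] → cuts [34]
  RvuX (TCAGCGCA, off=3): starts [0] → cuts [3]

All cut coordinates (distinct, sorted): [3, 19, 28, 34, 44]

Fragment lengths:
  [0,3): 3 bp
  [3,19): 16 bp
  [19,28): 9 bp
  [28,34): 6 bp
  [34,44): 10 bp
  [44,47): 3 bp

[3,3,6,9,10,16]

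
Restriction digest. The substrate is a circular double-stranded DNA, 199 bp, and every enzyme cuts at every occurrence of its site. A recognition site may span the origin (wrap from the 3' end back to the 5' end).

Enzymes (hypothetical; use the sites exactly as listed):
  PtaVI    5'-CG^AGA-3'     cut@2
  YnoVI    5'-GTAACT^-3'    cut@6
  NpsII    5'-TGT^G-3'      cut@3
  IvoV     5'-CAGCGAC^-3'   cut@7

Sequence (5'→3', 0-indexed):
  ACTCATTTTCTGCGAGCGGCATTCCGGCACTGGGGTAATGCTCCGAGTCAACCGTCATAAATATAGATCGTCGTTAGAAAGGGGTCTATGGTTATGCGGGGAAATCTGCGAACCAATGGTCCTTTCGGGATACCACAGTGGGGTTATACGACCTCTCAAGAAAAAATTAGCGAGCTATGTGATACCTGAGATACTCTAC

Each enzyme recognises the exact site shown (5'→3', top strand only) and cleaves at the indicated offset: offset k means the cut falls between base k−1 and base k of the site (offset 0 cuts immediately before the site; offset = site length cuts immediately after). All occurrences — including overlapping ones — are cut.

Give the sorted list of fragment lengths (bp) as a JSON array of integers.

[199]

Site scan:
  PtaVI (CGAGA, off=2): no sites
  YnoVI (GTAACT, off=6): no sites
  NpsII (TGTG, off=3): starts [177] → cuts [180]
  IvoV (CAGCGAC, off=7): no sites

All cut coordinates (distinct, sorted): [180]

Fragments:
  180→180 (wrap): 199-180+180 = 199 bp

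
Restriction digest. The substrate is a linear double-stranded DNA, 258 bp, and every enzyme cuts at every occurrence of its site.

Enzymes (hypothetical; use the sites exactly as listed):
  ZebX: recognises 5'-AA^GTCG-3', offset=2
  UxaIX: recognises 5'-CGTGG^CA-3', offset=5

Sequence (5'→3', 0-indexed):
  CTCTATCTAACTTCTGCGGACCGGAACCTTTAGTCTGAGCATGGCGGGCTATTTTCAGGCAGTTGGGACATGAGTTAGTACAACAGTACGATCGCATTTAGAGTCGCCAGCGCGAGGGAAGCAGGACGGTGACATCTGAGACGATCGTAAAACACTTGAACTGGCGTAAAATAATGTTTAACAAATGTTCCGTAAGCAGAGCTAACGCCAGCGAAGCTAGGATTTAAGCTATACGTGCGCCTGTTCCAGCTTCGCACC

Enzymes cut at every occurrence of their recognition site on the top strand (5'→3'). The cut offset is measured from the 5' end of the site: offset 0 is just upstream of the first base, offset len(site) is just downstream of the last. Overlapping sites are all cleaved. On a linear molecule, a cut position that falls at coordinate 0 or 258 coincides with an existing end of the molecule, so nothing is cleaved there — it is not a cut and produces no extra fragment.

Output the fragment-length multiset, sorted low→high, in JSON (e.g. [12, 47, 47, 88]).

[258]

Site scan:
  ZebX (AAGTCG, off=2): no sites
  UxaIX (CGTGGCA, off=5): no sites

Pooled cuts: ∅

Fragments:
  no cuts → one linear fragment of 258 bp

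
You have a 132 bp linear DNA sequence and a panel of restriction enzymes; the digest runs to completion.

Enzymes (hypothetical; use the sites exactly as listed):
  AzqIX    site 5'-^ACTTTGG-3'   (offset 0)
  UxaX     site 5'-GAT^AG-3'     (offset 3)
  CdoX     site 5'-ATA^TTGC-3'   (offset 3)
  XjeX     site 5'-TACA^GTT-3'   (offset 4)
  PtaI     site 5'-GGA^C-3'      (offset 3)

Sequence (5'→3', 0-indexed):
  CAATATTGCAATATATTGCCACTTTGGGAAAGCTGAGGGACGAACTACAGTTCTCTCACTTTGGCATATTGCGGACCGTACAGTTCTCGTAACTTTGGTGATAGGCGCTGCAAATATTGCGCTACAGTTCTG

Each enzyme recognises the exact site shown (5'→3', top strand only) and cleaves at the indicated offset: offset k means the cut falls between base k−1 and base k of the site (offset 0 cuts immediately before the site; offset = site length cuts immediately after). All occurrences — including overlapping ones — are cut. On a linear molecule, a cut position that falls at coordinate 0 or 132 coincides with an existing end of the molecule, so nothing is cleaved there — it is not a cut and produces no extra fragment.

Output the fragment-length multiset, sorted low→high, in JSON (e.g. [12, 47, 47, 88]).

[5,5,6,7,7,8,9,9,10,10,11,11,14,20]

Scan for sites:
  AzqIX (ACTTTGG, off=0): starts [20, 57, 91] → cuts [20, 57, 91]
  UxaX (GATAG, off=3): starts [99] → cuts [102]
  CdoX (ATATTGC, off=3): starts [2, 12, 65, 113] → cuts [5, 15, 68, 116]
  XjeX (TACAGTT, off=4): starts [45, 78, 122] → cuts [49, 82, 126]
  PtaI (GGAC, off=3): starts [37, 72] → cuts [40, 75]

Pooled cuts: [5, 15, 20, 40, 49, 57, 68, 75, 82, 91, 102, 116, 126]

Fragments:
  [0,5): 5 bp
  [5,15): 10 bp
  [15,20): 5 bp
  [20,40): 20 bp
  [40,49): 9 bp
  [49,57): 8 bp
  [57,68): 11 bp
  [68,75): 7 bp
  [75,82): 7 bp
  [82,91): 9 bp
  [91,102): 11 bp
  [102,116): 14 bp
  [116,126): 10 bp
  [126,132): 6 bp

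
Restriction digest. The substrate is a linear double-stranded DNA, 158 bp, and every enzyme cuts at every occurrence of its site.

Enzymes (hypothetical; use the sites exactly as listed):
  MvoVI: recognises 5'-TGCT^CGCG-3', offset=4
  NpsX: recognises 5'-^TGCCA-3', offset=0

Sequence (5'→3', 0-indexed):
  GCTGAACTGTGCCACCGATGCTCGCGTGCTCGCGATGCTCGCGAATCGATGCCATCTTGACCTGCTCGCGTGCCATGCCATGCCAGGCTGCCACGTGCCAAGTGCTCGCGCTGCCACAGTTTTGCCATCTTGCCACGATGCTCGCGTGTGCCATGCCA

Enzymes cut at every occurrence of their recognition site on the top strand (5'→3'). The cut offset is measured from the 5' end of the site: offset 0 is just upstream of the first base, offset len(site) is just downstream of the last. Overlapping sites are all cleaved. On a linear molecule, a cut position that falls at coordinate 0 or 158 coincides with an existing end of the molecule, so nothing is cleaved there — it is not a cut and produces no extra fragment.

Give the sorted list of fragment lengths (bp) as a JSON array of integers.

[4,5,5,5,5,5,6,7,8,8,8,9,9,10,11,11,12,13,17]

Site scan:
  MvoVI (TGCTCGCG, off=4): starts [18, 26, 35, 62, 102, 138] → cuts [22, 30, 39, 66, 106, 142]
  NpsX (TGCCA, off=0): starts [9, 49, 70, 75, 80, 88, 95, 111, 122, 130, 148, 153] → cuts [9, 49, 70, 75, 80, 88, 95, 111, 122, 130, 148, 153]

Pooled cuts: [9, 22, 30, 39, 49, 66, 70, 75, 80, 88, 95, 106, 111, 122, 130, 142, 148, 153]

Fragments:
  [0,9): 9 bp
  [9,22): 13 bp
  [22,30): 8 bp
  [30,39): 9 bp
  [39,49): 10 bp
  [49,66): 17 bp
  [66,70): 4 bp
  [70,75): 5 bp
  [75,80): 5 bp
  [80,88): 8 bp
  [88,95): 7 bp
  [95,106): 11 bp
  [106,111): 5 bp
  [111,122): 11 bp
  [122,130): 8 bp
  [130,142): 12 bp
  [142,148): 6 bp
  [148,153): 5 bp
  [153,158): 5 bp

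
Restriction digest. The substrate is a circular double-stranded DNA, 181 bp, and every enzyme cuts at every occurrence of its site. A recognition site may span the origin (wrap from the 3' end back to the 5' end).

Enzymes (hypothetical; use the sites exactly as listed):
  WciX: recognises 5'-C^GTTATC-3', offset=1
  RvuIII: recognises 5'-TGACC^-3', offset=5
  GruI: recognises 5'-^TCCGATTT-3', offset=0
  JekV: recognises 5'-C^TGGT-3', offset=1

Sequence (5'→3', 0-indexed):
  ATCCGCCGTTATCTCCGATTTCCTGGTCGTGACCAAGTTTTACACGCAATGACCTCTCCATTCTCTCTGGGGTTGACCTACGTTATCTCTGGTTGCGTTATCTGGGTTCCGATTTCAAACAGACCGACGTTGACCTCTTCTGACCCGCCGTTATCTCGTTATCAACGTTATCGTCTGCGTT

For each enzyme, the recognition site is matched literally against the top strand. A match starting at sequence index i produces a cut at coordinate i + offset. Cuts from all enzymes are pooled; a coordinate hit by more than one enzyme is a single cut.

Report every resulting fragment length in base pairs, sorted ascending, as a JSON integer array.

Per-enzyme occurrences:
  WciX CGTTATC/1: at [6, 80, 95, 148, 156, 165, 177] ⇒ [7, 81, 96, 149, 157, 166, 178]
  RvuIII TGACC/5: at [29, 49, 73, 130, 140] ⇒ [34, 54, 78, 135, 145]
  GruI TCCGATTT/0: at [13, 107] ⇒ [13, 107]
  JekV CTGGT/1: at [22, 88] ⇒ [23, 89]

All cut coordinates (distinct, sorted): [7, 13, 23, 34, 54, 78, 81, 89, 96, 107, 135, 145, 149, 157, 166, 178]

Fragment lengths:
  7→13: 6 bp
  13→23: 10 bp
  23→34: 11 bp
  34→54: 20 bp
  54→78: 24 bp
  78→81: 3 bp
  81→89: 8 bp
  89→96: 7 bp
  96→107: 11 bp
  107→135: 28 bp
  135→145: 10 bp
  145→149: 4 bp
  149→157: 8 bp
  157→166: 9 bp
  166→178: 12 bp
  178→7 (wrap): 181-178+7 = 10 bp

[3,4,6,7,8,8,9,10,10,10,11,11,12,20,24,28]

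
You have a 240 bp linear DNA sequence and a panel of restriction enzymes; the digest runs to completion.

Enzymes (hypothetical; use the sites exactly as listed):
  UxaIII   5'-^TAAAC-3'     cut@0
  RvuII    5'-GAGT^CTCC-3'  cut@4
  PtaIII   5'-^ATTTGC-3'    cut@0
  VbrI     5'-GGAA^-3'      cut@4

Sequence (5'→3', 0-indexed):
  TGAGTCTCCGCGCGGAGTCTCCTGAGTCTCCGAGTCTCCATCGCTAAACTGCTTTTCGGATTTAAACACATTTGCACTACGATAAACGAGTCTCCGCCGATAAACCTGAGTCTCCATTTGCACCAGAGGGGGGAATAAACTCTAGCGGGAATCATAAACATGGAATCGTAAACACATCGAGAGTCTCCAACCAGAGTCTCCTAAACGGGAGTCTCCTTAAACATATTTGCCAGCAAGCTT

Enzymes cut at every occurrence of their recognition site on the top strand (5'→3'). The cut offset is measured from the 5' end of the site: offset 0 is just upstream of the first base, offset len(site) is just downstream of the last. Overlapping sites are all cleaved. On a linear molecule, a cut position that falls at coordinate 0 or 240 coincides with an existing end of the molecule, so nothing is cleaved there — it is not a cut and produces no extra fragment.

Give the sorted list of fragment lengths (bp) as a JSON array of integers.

[3,3,4,4,5,5,7,7,8,9,9,9,9,11,11,11,13,13,13,16,16,16,18,20]

Scan for sites:
  UxaIII (TAAAC, off=0): starts [44, 62, 82, 100, 135, 154, 168, 201, 217] → cuts [44, 62, 82, 100, 135, 154, 168, 201, 217]
  RvuII (GAGTCTCC, off=4): starts [1, 14, 23, 31, 87, 107, 180, 193, 208] → cuts [5, 18, 27, 35, 91, 111, 184, 197, 212]
  PtaIII (ATTTGC, off=0): starts [69, 115, 224] → cuts [69, 115, 224]
  VbrI (GGAA, off=4): starts [131, 147, 161] → cuts [135, 151, 165]

Pooled cuts: [5, 18, 27, 35, 44, 62, 69, 82, 91, 100, 111, 115, 135, 151, 154, 165, 168, 184, 197, 201, 212, 217, 224]

Fragments:
  [0,5): 5 bp
  [5,18): 13 bp
  [18,27): 9 bp
  [27,35): 8 bp
  [35,44): 9 bp
  [44,62): 18 bp
  [62,69): 7 bp
  [69,82): 13 bp
  [82,91): 9 bp
  [91,100): 9 bp
  [100,111): 11 bp
  [111,115): 4 bp
  [115,135): 20 bp
  [135,151): 16 bp
  [151,154): 3 bp
  [154,165): 11 bp
  [165,168): 3 bp
  [168,184): 16 bp
  [184,197): 13 bp
  [197,201): 4 bp
  [201,212): 11 bp
  [212,217): 5 bp
  [217,224): 7 bp
  [224,240): 16 bp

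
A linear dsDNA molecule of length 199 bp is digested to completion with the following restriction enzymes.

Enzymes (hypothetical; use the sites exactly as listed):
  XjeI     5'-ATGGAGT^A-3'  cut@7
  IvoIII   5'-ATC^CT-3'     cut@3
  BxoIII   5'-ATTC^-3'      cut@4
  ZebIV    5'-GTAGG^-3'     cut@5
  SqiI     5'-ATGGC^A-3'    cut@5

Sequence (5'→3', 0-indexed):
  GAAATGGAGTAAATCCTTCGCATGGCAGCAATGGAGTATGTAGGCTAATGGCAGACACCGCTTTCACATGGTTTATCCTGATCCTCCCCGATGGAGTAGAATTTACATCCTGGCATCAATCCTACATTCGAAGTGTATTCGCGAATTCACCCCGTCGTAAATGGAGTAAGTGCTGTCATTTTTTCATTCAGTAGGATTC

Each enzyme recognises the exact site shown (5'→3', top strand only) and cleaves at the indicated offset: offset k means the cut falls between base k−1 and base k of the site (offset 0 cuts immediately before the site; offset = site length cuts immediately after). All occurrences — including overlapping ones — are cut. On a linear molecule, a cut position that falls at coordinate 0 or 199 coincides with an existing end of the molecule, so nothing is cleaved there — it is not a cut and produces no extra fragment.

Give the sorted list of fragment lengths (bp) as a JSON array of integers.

[4,5,6,6,7,8,8,8,10,11,11,11,12,12,14,19,22,25]

Site scan:
  XjeI (ATGGAGTA, off=7): starts [3, 30, 90, 160] → cuts [10, 37, 97, 167]
  IvoIII (ATCCT, off=3): starts [12, 74, 80, 106, 118] → cuts [15, 77, 83, 109, 121]
  BxoIII (ATTC, off=4): starts [125, 136, 144, 185, 195] → cuts [129, 140, 148, 189] (position 199 is a terminus of the linear molecule — no cut)
  ZebIV (GTAGG, off=5): starts [39, 190] → cuts [44, 195]
  SqiI (ATGGCA, off=5): starts [21, 47] → cuts [26, 52]

All cut coordinates (distinct, sorted): [10, 15, 26, 37, 44, 52, 77, 83, 97, 109, 121, 129, 140, 148, 167, 189, 195]

Fragments:
  [0,10): 10 bp
  [10,15): 5 bp
  [15,26): 11 bp
  [26,37): 11 bp
  [37,44): 7 bp
  [44,52): 8 bp
  [52,77): 25 bp
  [77,83): 6 bp
  [83,97): 14 bp
  [97,109): 12 bp
  [109,121): 12 bp
  [121,129): 8 bp
  [129,140): 11 bp
  [140,148): 8 bp
  [148,167): 19 bp
  [167,189): 22 bp
  [189,195): 6 bp
  [195,199): 4 bp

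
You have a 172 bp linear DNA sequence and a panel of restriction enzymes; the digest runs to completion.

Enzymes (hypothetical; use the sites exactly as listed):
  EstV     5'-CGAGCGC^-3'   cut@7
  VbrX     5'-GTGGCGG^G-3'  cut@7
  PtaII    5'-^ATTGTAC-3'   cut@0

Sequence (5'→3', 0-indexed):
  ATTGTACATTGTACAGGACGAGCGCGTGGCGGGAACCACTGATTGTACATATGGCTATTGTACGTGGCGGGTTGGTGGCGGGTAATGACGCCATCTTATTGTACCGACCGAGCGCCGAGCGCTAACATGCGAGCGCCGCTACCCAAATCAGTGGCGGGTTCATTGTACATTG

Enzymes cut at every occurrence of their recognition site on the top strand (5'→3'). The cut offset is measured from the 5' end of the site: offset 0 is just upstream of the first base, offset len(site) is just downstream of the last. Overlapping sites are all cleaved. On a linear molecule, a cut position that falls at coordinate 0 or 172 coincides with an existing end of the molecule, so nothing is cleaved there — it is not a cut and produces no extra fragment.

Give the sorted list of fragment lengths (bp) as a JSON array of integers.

[4,7,7,7,9,11,11,14,14,15,16,18,18,21]

Site scan:
  EstV CGAGCGC/7: at [18, 108, 115, 129] ⇒ [25, 115, 122, 136]
  VbrX GTGGCGGG/7: at [25, 63, 74, 150] ⇒ [32, 70, 81, 157]
  PtaII ATTGTAC/0: at [0, 7, 41, 56, 97, 161] ⇒ [7, 41, 56, 97, 161] (position 0 is a terminus of the linear molecule — no cut)

All cut coordinates (distinct, sorted): [7, 25, 32, 41, 56, 70, 81, 97, 115, 122, 136, 157, 161]

Fragment lengths:
  [0,7): 7 bp
  [7,25): 18 bp
  [25,32): 7 bp
  [32,41): 9 bp
  [41,56): 15 bp
  [56,70): 14 bp
  [70,81): 11 bp
  [81,97): 16 bp
  [97,115): 18 bp
  [115,122): 7 bp
  [122,136): 14 bp
  [136,157): 21 bp
  [157,161): 4 bp
  [161,172): 11 bp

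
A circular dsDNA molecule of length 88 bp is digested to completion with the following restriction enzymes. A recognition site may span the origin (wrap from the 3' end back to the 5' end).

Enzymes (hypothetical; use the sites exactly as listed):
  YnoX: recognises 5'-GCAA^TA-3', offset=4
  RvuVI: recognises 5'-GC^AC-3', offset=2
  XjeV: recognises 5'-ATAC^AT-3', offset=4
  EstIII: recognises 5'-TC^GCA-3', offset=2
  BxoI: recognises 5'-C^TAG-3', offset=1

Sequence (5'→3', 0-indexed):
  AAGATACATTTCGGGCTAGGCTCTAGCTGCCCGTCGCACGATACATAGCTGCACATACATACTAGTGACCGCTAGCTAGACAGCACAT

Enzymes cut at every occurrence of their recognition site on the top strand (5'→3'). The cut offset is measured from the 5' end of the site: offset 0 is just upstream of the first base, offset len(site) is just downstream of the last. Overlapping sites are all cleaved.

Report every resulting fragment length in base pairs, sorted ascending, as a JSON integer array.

Scan for sites:
  YnoX (GCAATA, off=4): no sites
  RvuVI (GCAC, off=2): starts [35, 50, 82] → cuts [37, 52, 84]
  XjeV (ATACAT, off=4): starts [3, 40, 54] → cuts [7, 44, 58]
  EstIII (TCGCA, off=2): starts [33] → cuts [35]
  BxoI (CTAG, off=1): starts [15, 22, 61, 71, 75] → cuts [16, 23, 62, 72, 76]

All cut coordinates (distinct, sorted): [7, 16, 23, 35, 37, 44, 52, 58, 62, 72, 76, 84]

Fragment lengths:
  7→16: 9 bp
  16→23: 7 bp
  23→35: 12 bp
  35→37: 2 bp
  37→44: 7 bp
  44→52: 8 bp
  52→58: 6 bp
  58→62: 4 bp
  62→72: 10 bp
  72→76: 4 bp
  76→84: 8 bp
  84→7 (wrap): 88-84+7 = 11 bp

[2,4,4,6,7,7,8,8,9,10,11,12]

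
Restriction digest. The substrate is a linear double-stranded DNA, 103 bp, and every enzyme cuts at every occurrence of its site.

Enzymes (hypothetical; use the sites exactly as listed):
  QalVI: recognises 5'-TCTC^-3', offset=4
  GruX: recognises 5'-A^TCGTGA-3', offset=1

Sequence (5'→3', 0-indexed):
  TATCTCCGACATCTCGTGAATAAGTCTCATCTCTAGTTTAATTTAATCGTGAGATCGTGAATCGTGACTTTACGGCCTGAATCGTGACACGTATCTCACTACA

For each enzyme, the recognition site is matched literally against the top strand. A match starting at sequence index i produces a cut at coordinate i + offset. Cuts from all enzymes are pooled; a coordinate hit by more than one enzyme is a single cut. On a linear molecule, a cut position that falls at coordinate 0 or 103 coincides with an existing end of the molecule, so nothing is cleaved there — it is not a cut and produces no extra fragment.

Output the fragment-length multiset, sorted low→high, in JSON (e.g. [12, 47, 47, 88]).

[5,6,6,7,8,9,13,13,16,20]

Site scan:
  QalVI (TCTC, off=4): starts [2, 11, 24, 29, 93] → cuts [6, 15, 28, 33, 97]
  GruX (ATCGTGA, off=1): starts [45, 53, 60, 80] → cuts [46, 54, 61, 81]

Pooled cuts: [6, 15, 28, 33, 46, 54, 61, 81, 97]

Fragment lengths:
  [0,6): 6 bp
  [6,15): 9 bp
  [15,28): 13 bp
  [28,33): 5 bp
  [33,46): 13 bp
  [46,54): 8 bp
  [54,61): 7 bp
  [61,81): 20 bp
  [81,97): 16 bp
  [97,103): 6 bp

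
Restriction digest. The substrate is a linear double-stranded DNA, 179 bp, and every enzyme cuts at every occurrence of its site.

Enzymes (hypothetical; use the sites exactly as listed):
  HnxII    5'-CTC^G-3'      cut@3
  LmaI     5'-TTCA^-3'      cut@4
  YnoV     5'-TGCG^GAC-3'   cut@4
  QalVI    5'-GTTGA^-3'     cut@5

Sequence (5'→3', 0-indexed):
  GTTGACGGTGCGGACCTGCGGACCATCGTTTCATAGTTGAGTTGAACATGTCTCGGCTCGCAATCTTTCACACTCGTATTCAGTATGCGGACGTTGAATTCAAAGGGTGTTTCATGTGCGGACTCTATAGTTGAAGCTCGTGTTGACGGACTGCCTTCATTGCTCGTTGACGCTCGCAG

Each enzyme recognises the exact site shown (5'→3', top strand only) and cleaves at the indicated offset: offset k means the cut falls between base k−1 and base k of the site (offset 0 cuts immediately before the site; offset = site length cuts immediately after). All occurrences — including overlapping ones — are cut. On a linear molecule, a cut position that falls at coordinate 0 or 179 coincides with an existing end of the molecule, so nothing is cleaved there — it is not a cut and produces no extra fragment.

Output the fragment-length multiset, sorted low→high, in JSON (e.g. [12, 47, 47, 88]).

Per-enzyme occurrences:
  HnxII CTCG/3: at [51, 56, 72, 136, 162, 172] ⇒ [54, 59, 75, 139, 165, 175]
  LmaI TTCA/4: at [29, 66, 78, 98, 110, 155] ⇒ [33, 70, 82, 102, 114, 159]
  YnoV TGCGGAC/4: at [8, 16, 85, 116] ⇒ [12, 20, 89, 120]
  QalVI GTTGA/5: at [0, 35, 40, 92, 129, 141, 165] ⇒ [5, 40, 45, 97, 134, 146, 170]

All cut coordinates (distinct, sorted): [5, 12, 20, 33, 40, 45, 54, 59, 70, 75, 82, 89, 97, 102, 114, 120, 134, 139, 146, 159, 165, 170, 175]

Fragment lengths:
  [0,5): 5 bp
  [5,12): 7 bp
  [12,20): 8 bp
  [20,33): 13 bp
  [33,40): 7 bp
  [40,45): 5 bp
  [45,54): 9 bp
  [54,59): 5 bp
  [59,70): 11 bp
  [70,75): 5 bp
  [75,82): 7 bp
  [82,89): 7 bp
  [89,97): 8 bp
  [97,102): 5 bp
  [102,114): 12 bp
  [114,120): 6 bp
  [120,134): 14 bp
  [134,139): 5 bp
  [139,146): 7 bp
  [146,159): 13 bp
  [159,165): 6 bp
  [165,170): 5 bp
  [170,175): 5 bp
  [175,179): 4 bp

[4,5,5,5,5,5,5,5,5,6,6,7,7,7,7,7,8,8,9,11,12,13,13,14]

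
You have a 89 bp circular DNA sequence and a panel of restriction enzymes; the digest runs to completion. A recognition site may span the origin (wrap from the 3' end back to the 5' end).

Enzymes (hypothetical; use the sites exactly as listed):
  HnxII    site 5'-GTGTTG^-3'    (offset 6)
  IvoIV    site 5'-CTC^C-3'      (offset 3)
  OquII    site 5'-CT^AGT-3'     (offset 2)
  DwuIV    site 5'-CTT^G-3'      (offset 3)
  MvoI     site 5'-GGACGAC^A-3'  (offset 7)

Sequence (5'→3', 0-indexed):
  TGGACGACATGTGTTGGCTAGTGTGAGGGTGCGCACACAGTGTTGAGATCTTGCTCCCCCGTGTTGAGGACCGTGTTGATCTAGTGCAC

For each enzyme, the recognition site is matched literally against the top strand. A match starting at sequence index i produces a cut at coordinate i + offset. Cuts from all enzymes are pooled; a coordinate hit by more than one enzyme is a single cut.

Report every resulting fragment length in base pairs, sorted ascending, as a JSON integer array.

[3,4,4,7,8,10,12,15,26]

Per-enzyme occurrences:
  HnxII (GTGTTG, off=6): starts [10, 39, 60, 72] → cuts [16, 45, 66, 78]
  IvoIV (CTCC, off=3): starts [53] → cuts [56]
  OquII (CTAGT, off=2): starts [17, 80] → cuts [19, 82]
  DwuIV (CTTG, off=3): starts [49] → cuts [52]
  MvoI (GGACGACA, off=7): starts [1] → cuts [8]

All cut coordinates (distinct, sorted): [8, 16, 19, 45, 52, 56, 66, 78, 82]

Fragments:
  8→16: 8 bp
  16→19: 3 bp
  19→45: 26 bp
  45→52: 7 bp
  52→56: 4 bp
  56→66: 10 bp
  66→78: 12 bp
  78→82: 4 bp
  82→8 (wrap): 89-82+8 = 15 bp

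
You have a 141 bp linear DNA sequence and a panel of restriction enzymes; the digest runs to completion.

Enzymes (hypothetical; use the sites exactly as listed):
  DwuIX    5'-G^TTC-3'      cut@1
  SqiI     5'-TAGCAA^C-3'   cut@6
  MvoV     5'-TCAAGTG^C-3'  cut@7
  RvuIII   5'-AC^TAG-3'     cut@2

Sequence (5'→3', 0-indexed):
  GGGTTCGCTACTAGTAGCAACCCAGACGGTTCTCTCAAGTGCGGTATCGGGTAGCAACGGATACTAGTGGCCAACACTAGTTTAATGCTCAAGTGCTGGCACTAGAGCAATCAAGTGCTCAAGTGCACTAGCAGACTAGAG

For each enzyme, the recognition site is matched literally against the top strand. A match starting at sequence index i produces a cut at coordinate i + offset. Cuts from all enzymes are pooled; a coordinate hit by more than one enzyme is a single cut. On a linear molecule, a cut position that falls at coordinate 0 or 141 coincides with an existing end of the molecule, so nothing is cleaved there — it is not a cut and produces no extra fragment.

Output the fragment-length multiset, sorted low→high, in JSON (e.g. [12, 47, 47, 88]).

[3,3,5,7,7,8,8,8,9,9,12,13,15,16,18]

Per-enzyme occurrences:
  DwuIX (GTTC, off=1): starts [2, 28] → cuts [3, 29]
  SqiI (TAGCAAC, off=6): starts [14, 51] → cuts [20, 57]
  MvoV (TCAAGTGC, off=7): starts [34, 88, 110, 118] → cuts [41, 95, 117, 125]
  RvuIII (ACTAG, off=2): starts [9, 62, 75, 100, 126, 134] → cuts [11, 64, 77, 102, 128, 136]

Pooled cuts: [3, 11, 20, 29, 41, 57, 64, 77, 95, 102, 117, 125, 128, 136]

Fragments:
  [0,3): 3 bp
  [3,11): 8 bp
  [11,20): 9 bp
  [20,29): 9 bp
  [29,41): 12 bp
  [41,57): 16 bp
  [57,64): 7 bp
  [64,77): 13 bp
  [77,95): 18 bp
  [95,102): 7 bp
  [102,117): 15 bp
  [117,125): 8 bp
  [125,128): 3 bp
  [128,136): 8 bp
  [136,141): 5 bp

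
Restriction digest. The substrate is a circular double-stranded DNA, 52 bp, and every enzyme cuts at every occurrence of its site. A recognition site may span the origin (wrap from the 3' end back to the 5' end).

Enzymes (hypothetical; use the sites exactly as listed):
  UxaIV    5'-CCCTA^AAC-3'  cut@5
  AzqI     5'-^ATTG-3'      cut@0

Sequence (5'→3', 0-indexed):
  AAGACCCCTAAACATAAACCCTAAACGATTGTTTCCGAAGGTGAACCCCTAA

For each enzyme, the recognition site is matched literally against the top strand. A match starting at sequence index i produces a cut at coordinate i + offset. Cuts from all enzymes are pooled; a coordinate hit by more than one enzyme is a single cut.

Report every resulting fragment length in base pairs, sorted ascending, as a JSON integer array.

[4,13,35]

Site scan:
  UxaIV CCCTAAAC/5: at [5, 18] ⇒ [10, 23]
  AzqI ATTG/0: at [27] ⇒ [27]

Pooled cuts: [10, 23, 27]

Fragment lengths:
  10→23: 13 bp
  23→27: 4 bp
  27→10 (wrap): 52-27+10 = 35 bp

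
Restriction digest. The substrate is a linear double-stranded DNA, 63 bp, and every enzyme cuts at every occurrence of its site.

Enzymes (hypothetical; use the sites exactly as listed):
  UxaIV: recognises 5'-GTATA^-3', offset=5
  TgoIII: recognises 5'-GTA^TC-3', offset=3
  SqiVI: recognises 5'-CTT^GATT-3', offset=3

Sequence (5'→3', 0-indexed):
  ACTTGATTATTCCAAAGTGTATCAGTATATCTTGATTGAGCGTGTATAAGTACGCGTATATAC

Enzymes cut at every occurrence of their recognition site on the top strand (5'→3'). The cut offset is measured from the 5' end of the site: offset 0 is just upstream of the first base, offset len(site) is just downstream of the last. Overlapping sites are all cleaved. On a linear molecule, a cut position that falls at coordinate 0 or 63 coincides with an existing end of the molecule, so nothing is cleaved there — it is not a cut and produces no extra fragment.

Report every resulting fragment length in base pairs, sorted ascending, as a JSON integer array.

Scan for sites:
  UxaIV (GTATA, off=5): starts [24, 43, 55] → cuts [29, 48, 60]
  TgoIII (GTATC, off=3): starts [18] → cuts [21]
  SqiVI (CTTGATT, off=3): starts [1, 30] → cuts [4, 33]

Pooled cuts: [4, 21, 29, 33, 48, 60]

Fragment lengths:
  [0,4): 4 bp
  [4,21): 17 bp
  [21,29): 8 bp
  [29,33): 4 bp
  [33,48): 15 bp
  [48,60): 12 bp
  [60,63): 3 bp

[3,4,4,8,12,15,17]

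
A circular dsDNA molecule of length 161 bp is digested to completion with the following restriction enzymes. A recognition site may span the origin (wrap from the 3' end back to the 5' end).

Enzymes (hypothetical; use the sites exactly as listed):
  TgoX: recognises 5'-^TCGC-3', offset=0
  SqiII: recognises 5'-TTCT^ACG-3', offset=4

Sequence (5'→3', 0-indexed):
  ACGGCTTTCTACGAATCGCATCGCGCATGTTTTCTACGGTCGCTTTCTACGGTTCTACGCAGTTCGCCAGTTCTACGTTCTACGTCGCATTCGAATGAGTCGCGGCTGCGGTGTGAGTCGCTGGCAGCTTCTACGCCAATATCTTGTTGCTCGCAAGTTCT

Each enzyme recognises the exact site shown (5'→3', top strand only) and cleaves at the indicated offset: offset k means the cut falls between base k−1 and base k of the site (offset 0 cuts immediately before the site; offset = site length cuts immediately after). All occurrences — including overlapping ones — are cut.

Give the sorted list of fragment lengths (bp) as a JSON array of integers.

Site scan:
  TgoX (TCGC, off=0): starts [15, 20, 39, 63, 84, 99, 117, 150] → cuts [15, 20, 39, 63, 84, 99, 117, 150]
  SqiII (TTCTACG, off=4): starts [6, 31, 44, 52, 70, 77, 128, 157] → cuts [0, 10, 35, 48, 56, 74, 81, 132]

All cut coordinates (distinct, sorted): [0, 10, 15, 20, 35, 39, 48, 56, 63, 74, 81, 84, 99, 117, 132, 150]

Fragment lengths:
  0→10: 10 bp
  10→15: 5 bp
  15→20: 5 bp
  20→35: 15 bp
  35→39: 4 bp
  39→48: 9 bp
  48→56: 8 bp
  56→63: 7 bp
  63→74: 11 bp
  74→81: 7 bp
  81→84: 3 bp
  84→99: 15 bp
  99→117: 18 bp
  117→132: 15 bp
  132→150: 18 bp
  150→0 (wrap): 161-150+0 = 11 bp

[3,4,5,5,7,7,8,9,10,11,11,15,15,15,18,18]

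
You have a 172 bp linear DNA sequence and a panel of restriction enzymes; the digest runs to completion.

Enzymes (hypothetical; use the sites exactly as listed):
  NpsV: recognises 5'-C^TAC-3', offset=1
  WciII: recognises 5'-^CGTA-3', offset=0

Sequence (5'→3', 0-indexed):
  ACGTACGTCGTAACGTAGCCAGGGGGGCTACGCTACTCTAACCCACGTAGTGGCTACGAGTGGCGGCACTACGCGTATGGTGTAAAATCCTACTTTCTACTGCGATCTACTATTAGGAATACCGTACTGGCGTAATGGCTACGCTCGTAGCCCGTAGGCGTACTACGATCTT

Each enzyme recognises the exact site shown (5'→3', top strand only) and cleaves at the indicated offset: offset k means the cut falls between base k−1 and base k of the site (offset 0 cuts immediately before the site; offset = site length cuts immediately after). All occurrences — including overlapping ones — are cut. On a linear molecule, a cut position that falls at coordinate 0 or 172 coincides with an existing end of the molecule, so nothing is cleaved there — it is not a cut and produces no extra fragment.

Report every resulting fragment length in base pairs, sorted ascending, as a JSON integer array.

[1,4,5,5,5,6,6,7,7,7,8,9,9,9,10,12,15,15,15,17]

Site scan:
  NpsV CTAC/1: at [27, 32, 53, 68, 89, 96, 106, 138, 162] ⇒ [28, 33, 54, 69, 90, 97, 107, 139, 163]
  WciII CGTA/0: at [1, 8, 13, 45, 73, 122, 130, 145, 152, 158] ⇒ [1, 8, 13, 45, 73, 122, 130, 145, 152, 158]

All cut coordinates (distinct, sorted): [1, 8, 13, 28, 33, 45, 54, 69, 73, 90, 97, 107, 122, 130, 139, 145, 152, 158, 163]

Fragments:
  [0,1): 1 bp
  [1,8): 7 bp
  [8,13): 5 bp
  [13,28): 15 bp
  [28,33): 5 bp
  [33,45): 12 bp
  [45,54): 9 bp
  [54,69): 15 bp
  [69,73): 4 bp
  [73,90): 17 bp
  [90,97): 7 bp
  [97,107): 10 bp
  [107,122): 15 bp
  [122,130): 8 bp
  [130,139): 9 bp
  [139,145): 6 bp
  [145,152): 7 bp
  [152,158): 6 bp
  [158,163): 5 bp
  [163,172): 9 bp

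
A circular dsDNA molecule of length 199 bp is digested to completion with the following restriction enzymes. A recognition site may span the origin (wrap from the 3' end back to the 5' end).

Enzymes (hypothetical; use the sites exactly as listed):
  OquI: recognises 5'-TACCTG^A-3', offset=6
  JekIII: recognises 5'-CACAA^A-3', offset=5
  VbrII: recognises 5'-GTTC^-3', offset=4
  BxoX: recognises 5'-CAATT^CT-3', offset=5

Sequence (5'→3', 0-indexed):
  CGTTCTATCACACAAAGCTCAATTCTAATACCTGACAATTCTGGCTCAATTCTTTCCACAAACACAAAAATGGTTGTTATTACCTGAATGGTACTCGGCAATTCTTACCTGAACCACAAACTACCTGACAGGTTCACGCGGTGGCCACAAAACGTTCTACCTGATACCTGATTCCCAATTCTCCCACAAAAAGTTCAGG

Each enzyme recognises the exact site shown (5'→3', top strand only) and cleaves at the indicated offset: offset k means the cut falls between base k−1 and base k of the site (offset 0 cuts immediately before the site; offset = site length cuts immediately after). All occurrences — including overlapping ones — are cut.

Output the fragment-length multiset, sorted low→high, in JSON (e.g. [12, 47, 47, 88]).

Scan for sites:
  OquI TACCTGA/6: at [28, 80, 105, 121, 157, 164] ⇒ [34, 86, 111, 127, 163, 170]
  JekIII CACAAA/5: at [10, 56, 62, 114, 145, 184] ⇒ [15, 61, 67, 119, 150, 189]
  VbrII GTTC/4: at [1, 131, 153, 192] ⇒ [5, 135, 157, 196]
  BxoX CAATTCT/5: at [19, 35, 46, 98, 175] ⇒ [24, 40, 51, 103, 180]

Pooled cuts: [5, 15, 24, 34, 40, 51, 61, 67, 86, 103, 111, 119, 127, 135, 150, 157, 163, 170, 180, 189, 196]

Fragments:
  5→15: 10 bp
  15→24: 9 bp
  24→34: 10 bp
  34→40: 6 bp
  40→51: 11 bp
  51→61: 10 bp
  61→67: 6 bp
  67→86: 19 bp
  86→103: 17 bp
  103→111: 8 bp
  111→119: 8 bp
  119→127: 8 bp
  127→135: 8 bp
  135→150: 15 bp
  150→157: 7 bp
  157→163: 6 bp
  163→170: 7 bp
  170→180: 10 bp
  180→189: 9 bp
  189→196: 7 bp
  196→5 (wrap): 199-196+5 = 8 bp

[6,6,6,7,7,7,8,8,8,8,8,9,9,10,10,10,10,11,15,17,19]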